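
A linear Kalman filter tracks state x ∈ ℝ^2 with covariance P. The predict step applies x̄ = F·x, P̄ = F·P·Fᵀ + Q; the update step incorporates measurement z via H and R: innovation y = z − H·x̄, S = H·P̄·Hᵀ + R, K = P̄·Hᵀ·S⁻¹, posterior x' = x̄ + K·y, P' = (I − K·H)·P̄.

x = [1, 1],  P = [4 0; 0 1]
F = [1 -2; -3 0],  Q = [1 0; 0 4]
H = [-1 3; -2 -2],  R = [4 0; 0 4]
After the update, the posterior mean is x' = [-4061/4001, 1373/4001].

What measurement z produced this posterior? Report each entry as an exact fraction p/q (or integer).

x̄ = F·x = [-1, -3]
P̄ = F·P·Fᵀ + Q = [9 -12; -12 40]
S = H·P̄·Hᵀ + R = [445 -174; -174 104]
K = P̄·Hᵀ·S⁻¹ = [-909/4001 -1290/4001; 996/4001 -488/4001]
x' − x̄ = [-60/4001, 13376/4001] = K·y
y = (KᵀK)⁻¹·Kᵀ·(x' − x̄) = [10, -7]
z = y + H·x̄ = [10, -7] + [-8, 8] = [2, 1]

z = [2, 1]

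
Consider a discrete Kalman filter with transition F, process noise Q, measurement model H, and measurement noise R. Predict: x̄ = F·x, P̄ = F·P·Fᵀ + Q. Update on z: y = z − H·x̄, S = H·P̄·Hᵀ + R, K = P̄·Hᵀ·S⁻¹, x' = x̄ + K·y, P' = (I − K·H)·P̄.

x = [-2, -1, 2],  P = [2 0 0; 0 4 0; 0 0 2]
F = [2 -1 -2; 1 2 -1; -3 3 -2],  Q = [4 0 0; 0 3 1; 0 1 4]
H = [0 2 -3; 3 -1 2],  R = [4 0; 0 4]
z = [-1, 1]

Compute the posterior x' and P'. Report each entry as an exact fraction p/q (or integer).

x̄ = F·x = [-7, -6, -1]
P̄ = F·P·Fᵀ + Q = [24 0 -16; 0 23 23; -16 23 66]
y = z − H·x̄ = [8, 18]
S = H·P̄·Hᵀ + R = [414 -137; -137 223]
K = P̄·Hᵀ·S⁻¹ = [16184/73553 23136/73553; -1978/73553 6371/73553; -25539/73553 4430/73553]
x' = x̄ + K·y = [31049/73553, -342464/73553, -198125/73553]
P' = (I − K·H)·P̄ = [63000/73553 -159896/73553 -128176/73553; -159896/73553 1499692/73553 1002432/73553; -128176/73553 1002432/73553 702340/73553]

x' = [31049/73553, -342464/73553, -198125/73553]
P' = [63000/73553 -159896/73553 -128176/73553; -159896/73553 1499692/73553 1002432/73553; -128176/73553 1002432/73553 702340/73553]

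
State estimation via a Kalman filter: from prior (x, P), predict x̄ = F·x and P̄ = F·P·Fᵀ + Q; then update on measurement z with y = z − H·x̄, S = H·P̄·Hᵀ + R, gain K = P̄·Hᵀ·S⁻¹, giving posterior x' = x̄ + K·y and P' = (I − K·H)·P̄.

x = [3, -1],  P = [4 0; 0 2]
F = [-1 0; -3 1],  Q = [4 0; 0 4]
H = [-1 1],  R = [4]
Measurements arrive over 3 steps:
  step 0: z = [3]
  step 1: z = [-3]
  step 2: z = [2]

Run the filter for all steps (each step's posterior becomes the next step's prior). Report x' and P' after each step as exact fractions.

step 0: x' = [-5/3, 0], P' = [112/15 8; 8 12]
step 1: x' = [67/82, -42/41], P' = [454/41 476/41; 476/41 632/41]
step 2: x' = [201/518, 855/518], P' = [3466/259 3734/259; 3734/259 4874/259]

step 0: x̄ = F·x = [-3, -10]
step 0: P̄ = F·P·Fᵀ + Q = [8 12; 12 42]
step 0: y = z − H·x̄ = [10]
step 0: S = H·P̄·Hᵀ + R = [30]
step 0: K = P̄·Hᵀ·S⁻¹ = [2/15; 1]
step 0: x' = x̄ + K·y = [-5/3, 0]
step 0: P' = (I − K·H)·P̄ = [112/15 8; 8 12]
step 1: x̄ = F·x = [5/3, 5]
step 1: P̄ = F·P·Fᵀ + Q = [172/15 72/5; 72/5 176/5]
step 1: y = z − H·x̄ = [-19/3]
step 1: S = H·P̄·Hᵀ + R = [328/15]
step 1: K = P̄·Hᵀ·S⁻¹ = [11/82; 39/41]
step 1: x' = x̄ + K·y = [67/82, -42/41]
step 1: P' = (I − K·H)·P̄ = [454/41 476/41; 476/41 632/41]
step 2: x̄ = F·x = [-67/82, -285/82]
step 2: P̄ = F·P·Fᵀ + Q = [618/41 886/41; 886/41 2026/41]
step 2: y = z − H·x̄ = [191/41]
step 2: S = H·P̄·Hᵀ + R = [1036/41]
step 2: K = P̄·Hᵀ·S⁻¹ = [67/259; 285/259]
step 2: x' = x̄ + K·y = [201/518, 855/518]
step 2: P' = (I − K·H)·P̄ = [3466/259 3734/259; 3734/259 4874/259]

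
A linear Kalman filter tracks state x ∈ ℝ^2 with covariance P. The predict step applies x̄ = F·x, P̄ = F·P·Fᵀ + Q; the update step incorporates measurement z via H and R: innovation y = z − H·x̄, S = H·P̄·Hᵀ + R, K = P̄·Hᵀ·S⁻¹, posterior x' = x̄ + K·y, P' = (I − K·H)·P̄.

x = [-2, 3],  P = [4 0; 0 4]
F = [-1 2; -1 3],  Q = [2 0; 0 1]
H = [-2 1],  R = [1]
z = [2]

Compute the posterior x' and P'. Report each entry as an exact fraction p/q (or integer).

x' = [16/9, 31/6]
P' = [70/9 44/3; 44/3 57/2]

x̄ = F·x = [8, 11]
P̄ = F·P·Fᵀ + Q = [22 28; 28 41]
y = z − H·x̄ = [7]
S = H·P̄·Hᵀ + R = [18]
K = P̄·Hᵀ·S⁻¹ = [-8/9; -5/6]
x' = x̄ + K·y = [16/9, 31/6]
P' = (I − K·H)·P̄ = [70/9 44/3; 44/3 57/2]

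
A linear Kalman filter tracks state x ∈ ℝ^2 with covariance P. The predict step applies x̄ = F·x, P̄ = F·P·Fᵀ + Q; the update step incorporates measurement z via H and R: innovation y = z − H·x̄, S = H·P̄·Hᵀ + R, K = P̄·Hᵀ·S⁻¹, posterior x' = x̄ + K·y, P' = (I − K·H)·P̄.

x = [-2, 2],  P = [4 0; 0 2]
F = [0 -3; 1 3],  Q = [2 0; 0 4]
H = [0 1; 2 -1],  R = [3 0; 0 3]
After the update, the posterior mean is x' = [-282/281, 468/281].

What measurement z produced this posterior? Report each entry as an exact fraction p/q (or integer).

z = [3, -3]

x̄ = F·x = [-6, 4]
P̄ = F·P·Fᵀ + Q = [20 -18; -18 26]
S = H·P̄·Hᵀ + R = [29 -62; -62 181]
K = P̄·Hᵀ·S⁻¹ = [338/1405 566/1405; 862/1405 -186/1405]
x' − x̄ = [1404/281, -656/281] = K·y
y = (KᵀK)⁻¹·Kᵀ·(x' − x̄) = [-1, 13]
z = y + H·x̄ = [-1, 13] + [4, -16] = [3, -3]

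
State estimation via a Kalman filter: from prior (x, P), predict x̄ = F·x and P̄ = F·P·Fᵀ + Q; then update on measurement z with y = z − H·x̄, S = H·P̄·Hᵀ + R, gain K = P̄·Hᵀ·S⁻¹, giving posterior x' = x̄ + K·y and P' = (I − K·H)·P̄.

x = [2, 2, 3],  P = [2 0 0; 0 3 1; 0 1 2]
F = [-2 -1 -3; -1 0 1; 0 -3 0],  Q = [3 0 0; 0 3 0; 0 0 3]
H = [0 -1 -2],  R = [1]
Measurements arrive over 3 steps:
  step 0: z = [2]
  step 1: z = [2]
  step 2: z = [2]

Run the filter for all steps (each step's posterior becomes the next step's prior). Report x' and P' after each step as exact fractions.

step 0: x' = [-1443/116, 125/116, -183/116], P' = [3319/116 -381/116 207/116; -381/116 811/116 -405/116; 207/116 -405/116 231/116]
step 1: x' = [247250/8619, 175637/17238, -2689/442], P' = [1116346/8619 465299/8619 -5968/221; 465299/8619 230500/8619 -5887/442; -5968/221 -5887/442 117/17]
step 2: x' = [-617818811/68152876, -109044457/17038219, 148317321/68152876], P' = [3995820921/68152876 387246259/17038219 -759887859/68152876; 387246259/17038219 221067247/17038219 -107959824/17038219; -759887859/68152876 -107959824/17038219 227801649/68152876]

step 0: x̄ = F·x = [-15, 1, -6]
step 0: P̄ = F·P·Fᵀ + Q = [38 -3 18; -3 7 -3; 18 -3 30]
step 0: y = z − H·x̄ = [-9]
step 0: S = H·P̄·Hᵀ + R = [116]
step 0: K = P̄·Hᵀ·S⁻¹ = [-33/116; -1/116; -57/116]
step 0: x' = x̄ + K·y = [-1443/116, 125/116, -183/116]
step 0: P' = (I − K·H)·P̄ = [3319/116 -381/116 207/116; -381/116 811/116 -405/116; 207/116 -405/116 231/116]
step 1: x̄ = F·x = [1655/58, 315/29, -375/116]
step 1: P̄ = F·P·Fᵀ + Q = [3761/29 1544/29 -1749/58; 1544/29 871/29 18/29; -1749/58 18/29 7647/116]
step 1: y = z − H·x̄ = [371/58]
step 1: S = H·P̄·Hᵀ + R = [8619/29]
step 1: K = P̄·Hᵀ·S⁻¹ = [205/8619; -907/8619; -197/442]
step 1: x' = x̄ + K·y = [247250/8619, 175637/17238, -2689/442]
step 1: P' = (I − K·H)·P̄ = [1116346/8619 465299/8619 -5968/221; 465299/8619 230500/8619 -5887/442; -5968/221 -5887/442 117/17]
step 2: x̄ = F·x = [-425012/8619, -599371/17238, -175637/5746]
step 2: P̄ = F·P·Fᵀ + Q = [3635005/8619 4804157/17238 1633417/5746; 4804157/17238 1667026/8619 1160191/5746; 1633417/5746 1160191/5746 700119/2873]
step 2: y = z − H·x̄ = [-1618717/17238]
step 2: S = H·P̄·Hᵀ + R = [17038219/8619]
step 2: K = P̄·Hᵀ·S⁻¹ = [-14604659/34076438; -5147599/17038219; -11882001/34076438]
step 2: x' = x̄ + K·y = [-617818811/68152876, -109044457/17038219, 148317321/68152876]
step 2: P' = (I − K·H)·P̄ = [3995820921/68152876 387246259/17038219 -759887859/68152876; 387246259/17038219 221067247/17038219 -107959824/17038219; -759887859/68152876 -107959824/17038219 227801649/68152876]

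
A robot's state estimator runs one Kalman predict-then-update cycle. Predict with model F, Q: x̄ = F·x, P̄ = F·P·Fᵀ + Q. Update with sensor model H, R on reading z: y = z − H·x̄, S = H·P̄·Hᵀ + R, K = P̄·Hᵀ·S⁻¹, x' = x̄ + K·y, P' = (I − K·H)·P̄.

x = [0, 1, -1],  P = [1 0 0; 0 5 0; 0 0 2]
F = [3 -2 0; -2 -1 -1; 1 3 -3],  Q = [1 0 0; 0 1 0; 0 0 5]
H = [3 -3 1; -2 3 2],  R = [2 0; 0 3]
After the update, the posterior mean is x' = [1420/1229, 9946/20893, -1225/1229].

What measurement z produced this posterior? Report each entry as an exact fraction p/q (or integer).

x̄ = F·x = [-2, 0, 6]
P̄ = F·P·Fᵀ + Q = [30 4 -27; 4 12 -11; -27 -11 69]
S = H·P̄·Hᵀ + R = [281 -165; -165 543]
K = P̄·Hᵀ·S⁻¹ = [213/2458 -397/2458; -6005/41786 -1363/41786; 369/1229 472/1229]
x' − x̄ = [3878/1229, 9946/20893, -8599/1229] = K·y
y = (KᵀK)⁻¹·Kᵀ·(x' − x̄) = [1, -19]
z = y + H·x̄ = [1, -19] + [0, 16] = [1, -3]

z = [1, -3]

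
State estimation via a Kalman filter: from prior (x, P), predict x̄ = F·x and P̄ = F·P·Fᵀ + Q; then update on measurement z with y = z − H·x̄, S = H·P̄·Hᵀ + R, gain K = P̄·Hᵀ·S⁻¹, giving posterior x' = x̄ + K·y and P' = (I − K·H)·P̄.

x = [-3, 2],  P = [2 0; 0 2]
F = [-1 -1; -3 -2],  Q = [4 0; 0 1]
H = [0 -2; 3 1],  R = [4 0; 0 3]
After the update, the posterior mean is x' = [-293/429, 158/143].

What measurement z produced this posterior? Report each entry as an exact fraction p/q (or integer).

x̄ = F·x = [1, 5]
P̄ = F·P·Fᵀ + Q = [8 10; 10 27]
S = H·P̄·Hᵀ + R = [112 -114; -114 162]
K = P̄·Hᵀ·S⁻¹ = [53/429 382/1287; -125/286 19/429]
x' − x̄ = [-722/429, -557/143] = K·y
y = (KᵀK)⁻¹·Kᵀ·(x' − x̄) = [8, -9]
z = y + H·x̄ = [8, -9] + [-10, 8] = [-2, -1]

z = [-2, -1]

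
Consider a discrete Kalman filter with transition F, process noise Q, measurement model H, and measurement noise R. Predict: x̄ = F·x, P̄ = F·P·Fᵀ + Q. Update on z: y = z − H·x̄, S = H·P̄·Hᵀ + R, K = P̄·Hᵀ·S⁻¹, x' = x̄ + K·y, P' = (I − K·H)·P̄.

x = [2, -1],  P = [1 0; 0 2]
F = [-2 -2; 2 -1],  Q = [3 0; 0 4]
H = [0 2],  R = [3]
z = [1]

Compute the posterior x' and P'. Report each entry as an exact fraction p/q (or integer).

x̄ = F·x = [-2, 5]
P̄ = F·P·Fᵀ + Q = [15 0; 0 10]
y = z − H·x̄ = [-9]
S = H·P̄·Hᵀ + R = [43]
K = P̄·Hᵀ·S⁻¹ = [0; 20/43]
x' = x̄ + K·y = [-2, 35/43]
P' = (I − K·H)·P̄ = [15 0; 0 30/43]

x' = [-2, 35/43]
P' = [15 0; 0 30/43]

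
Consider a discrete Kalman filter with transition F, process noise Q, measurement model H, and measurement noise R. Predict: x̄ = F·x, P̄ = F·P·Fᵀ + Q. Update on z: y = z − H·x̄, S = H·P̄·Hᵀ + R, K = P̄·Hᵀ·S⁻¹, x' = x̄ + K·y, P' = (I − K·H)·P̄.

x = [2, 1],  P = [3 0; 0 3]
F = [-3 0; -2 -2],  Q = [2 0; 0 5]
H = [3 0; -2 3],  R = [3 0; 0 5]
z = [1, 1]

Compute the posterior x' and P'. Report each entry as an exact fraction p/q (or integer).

x' = [1887/7280, 111/260]
P' = [2399/7280 57/260; 57/260 89/130]

x̄ = F·x = [-6, -6]
P̄ = F·P·Fᵀ + Q = [29 18; 18 29]
y = z − H·x̄ = [19, 7]
S = H·P̄·Hᵀ + R = [264 -12; -12 166]
K = P̄·Hᵀ·S⁻¹ = [2399/7280 -1/3640; 57/260 21/65]
x' = x̄ + K·y = [1887/7280, 111/260]
P' = (I − K·H)·P̄ = [2399/7280 57/260; 57/260 89/130]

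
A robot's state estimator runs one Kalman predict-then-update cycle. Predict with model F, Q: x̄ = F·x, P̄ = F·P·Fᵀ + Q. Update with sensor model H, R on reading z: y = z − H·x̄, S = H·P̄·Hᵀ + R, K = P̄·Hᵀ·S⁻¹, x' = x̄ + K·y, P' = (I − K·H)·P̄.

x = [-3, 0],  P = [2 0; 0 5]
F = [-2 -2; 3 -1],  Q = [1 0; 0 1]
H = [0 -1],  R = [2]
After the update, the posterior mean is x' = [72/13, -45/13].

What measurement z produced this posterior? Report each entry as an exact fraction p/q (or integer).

x̄ = F·x = [6, -9]
P̄ = F·P·Fᵀ + Q = [29 -2; -2 24]
S = H·P̄·Hᵀ + R = [26]
K = P̄·Hᵀ·S⁻¹ = [1/13; -12/13]
x' − x̄ = [-6/13, 72/13] = K·y
y = (KᵀK)⁻¹·Kᵀ·(x' − x̄) = [-6]
z = y + H·x̄ = [-6] + [9] = [3]

z = [3]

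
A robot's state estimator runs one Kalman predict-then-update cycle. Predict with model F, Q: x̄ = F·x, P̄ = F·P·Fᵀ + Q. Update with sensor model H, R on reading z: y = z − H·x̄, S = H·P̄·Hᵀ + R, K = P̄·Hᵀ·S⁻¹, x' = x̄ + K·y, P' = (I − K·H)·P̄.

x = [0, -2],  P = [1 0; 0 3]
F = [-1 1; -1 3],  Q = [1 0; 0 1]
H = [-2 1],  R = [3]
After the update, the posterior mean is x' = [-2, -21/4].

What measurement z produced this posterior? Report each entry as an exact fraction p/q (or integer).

x̄ = F·x = [-2, -6]
P̄ = F·P·Fᵀ + Q = [5 10; 10 29]
S = H·P̄·Hᵀ + R = [12]
K = P̄·Hᵀ·S⁻¹ = [0; 3/4]
x' − x̄ = [0, 3/4] = K·y
y = (KᵀK)⁻¹·Kᵀ·(x' − x̄) = [1]
z = y + H·x̄ = [1] + [-2] = [-1]

z = [-1]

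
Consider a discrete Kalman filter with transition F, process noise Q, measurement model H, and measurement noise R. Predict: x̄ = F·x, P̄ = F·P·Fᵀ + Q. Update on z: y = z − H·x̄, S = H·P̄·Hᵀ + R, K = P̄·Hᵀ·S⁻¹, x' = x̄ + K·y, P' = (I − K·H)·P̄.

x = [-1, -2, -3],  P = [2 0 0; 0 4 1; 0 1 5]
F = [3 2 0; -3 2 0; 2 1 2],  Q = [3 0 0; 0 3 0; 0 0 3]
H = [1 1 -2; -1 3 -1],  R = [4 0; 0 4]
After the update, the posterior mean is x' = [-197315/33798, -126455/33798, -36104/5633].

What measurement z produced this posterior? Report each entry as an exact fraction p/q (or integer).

z = [3, 1]

x̄ = F·x = [-7, -1, -10]
P̄ = F·P·Fᵀ + Q = [37 -2 24; -2 37 0; 24 0 39]
S = H·P̄·Hᵀ + R = [134 172; 172 473]
K = P̄·Hᵀ·S⁻¹ = [125/786 -3371/16899; -67/786 4561/16899; -57/131 141/5633]
x' − x̄ = [39271/33798, -92657/33798, 20226/5633] = K·y
y = (KᵀK)⁻¹·Kᵀ·(x' − x̄) = [-9, -13]
z = y + H·x̄ = [-9, -13] + [12, 14] = [3, 1]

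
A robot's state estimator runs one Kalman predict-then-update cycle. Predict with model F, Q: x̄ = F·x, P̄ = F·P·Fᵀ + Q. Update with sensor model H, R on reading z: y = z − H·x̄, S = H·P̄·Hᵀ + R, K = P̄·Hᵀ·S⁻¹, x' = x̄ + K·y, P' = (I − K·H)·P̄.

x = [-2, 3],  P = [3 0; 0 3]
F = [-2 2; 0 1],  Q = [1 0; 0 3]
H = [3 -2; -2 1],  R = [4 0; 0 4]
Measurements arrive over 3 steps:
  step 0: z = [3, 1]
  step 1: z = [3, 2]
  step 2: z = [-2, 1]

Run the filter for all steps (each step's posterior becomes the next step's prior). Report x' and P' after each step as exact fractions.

step 0: x' = [745/583, 597/583], P' = [1340/583 1872/583; 1872/583 3012/583]
step 1: x' = [-50051/131113, -140808/131113], P' = [362340/131113 539040/131113; 539040/131113 892836/131113]
step 2: x' = [-33533080/30605711, -23360373/30605711], P' = [101760892/30605711 152647776/30605711; 152647776/30605711 250234044/30605711]

step 0: x̄ = F·x = [10, 3]
step 0: P̄ = F·P·Fᵀ + Q = [25 6; 6 6]
step 0: y = z − H·x̄ = [-21, 18]
step 0: S = H·P̄·Hᵀ + R = [181 -120; -120 86]
step 0: K = P̄·Hᵀ·S⁻¹ = [69/583 -202/583; -102/583 -183/583]
step 0: x' = x̄ + K·y = [745/583, 597/583]
step 0: P' = (I − K·H)·P̄ = [1340/583 1872/583; 1872/583 3012/583]
step 1: x̄ = F·x = [-296/583, 597/583]
step 1: P̄ = F·P·Fᵀ + Q = [3015/583 2280/583; 2280/583 4761/583]
step 1: y = z − H·x̄ = [3831/583, -23/583]
step 1: S = H·P̄·Hᵀ + R = [21151/583 -11652/583; -11652/583 10033/583]
step 1: K = P̄·Hᵀ·S⁻¹ = [2235/131113 -46410/131113; -42138/131113 -46311/131113]
step 1: x' = x̄ + K·y = [-50051/131113, -140808/131113]
step 1: P' = (I − K·H)·P̄ = [362340/131113 539040/131113; 539040/131113 892836/131113]
step 2: x̄ = F·x = [-181514/131113, -140808/131113]
step 2: P̄ = F·P·Fᵀ + Q = [839497/131113 707592/131113; 707592/131113 1286175/131113]
step 2: y = z − H·x̄ = [700/131113, -91107/131113]
step 2: S = H·P̄·Hᵀ + R = [4733521/131113 -2656188/131113; -2656188/131113 2338247/131113]
step 2: K = P̄·Hᵀ·S⁻¹ = [-3219/30605711 -12718502/30605711; -10631190/30605711 -13765377/30605711]
step 2: x' = x̄ + K·y = [-33533080/30605711, -23360373/30605711]
step 2: P' = (I − K·H)·P̄ = [101760892/30605711 152647776/30605711; 152647776/30605711 250234044/30605711]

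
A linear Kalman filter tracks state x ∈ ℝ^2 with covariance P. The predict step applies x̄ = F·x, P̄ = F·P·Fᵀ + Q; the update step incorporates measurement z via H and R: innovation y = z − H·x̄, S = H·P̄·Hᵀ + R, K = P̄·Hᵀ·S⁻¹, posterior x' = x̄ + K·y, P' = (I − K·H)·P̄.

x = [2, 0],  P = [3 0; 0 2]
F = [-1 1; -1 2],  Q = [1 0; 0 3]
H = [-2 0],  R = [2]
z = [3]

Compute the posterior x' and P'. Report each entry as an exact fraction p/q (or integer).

x̄ = F·x = [-2, -2]
P̄ = F·P·Fᵀ + Q = [6 7; 7 14]
y = z − H·x̄ = [-1]
S = H·P̄·Hᵀ + R = [26]
K = P̄·Hᵀ·S⁻¹ = [-6/13; -7/13]
x' = x̄ + K·y = [-20/13, -19/13]
P' = (I − K·H)·P̄ = [6/13 7/13; 7/13 84/13]

x' = [-20/13, -19/13]
P' = [6/13 7/13; 7/13 84/13]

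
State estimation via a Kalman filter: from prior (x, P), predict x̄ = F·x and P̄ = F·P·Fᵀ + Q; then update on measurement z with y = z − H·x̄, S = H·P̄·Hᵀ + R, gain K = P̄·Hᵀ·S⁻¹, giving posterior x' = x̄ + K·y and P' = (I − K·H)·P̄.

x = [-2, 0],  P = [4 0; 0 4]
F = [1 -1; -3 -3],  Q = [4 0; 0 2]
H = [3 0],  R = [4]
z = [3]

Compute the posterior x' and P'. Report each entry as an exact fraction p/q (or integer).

x̄ = F·x = [-2, 6]
P̄ = F·P·Fᵀ + Q = [12 0; 0 74]
y = z − H·x̄ = [9]
S = H·P̄·Hᵀ + R = [112]
K = P̄·Hᵀ·S⁻¹ = [9/28; 0]
x' = x̄ + K·y = [25/28, 6]
P' = (I − K·H)·P̄ = [3/7 0; 0 74]

x' = [25/28, 6]
P' = [3/7 0; 0 74]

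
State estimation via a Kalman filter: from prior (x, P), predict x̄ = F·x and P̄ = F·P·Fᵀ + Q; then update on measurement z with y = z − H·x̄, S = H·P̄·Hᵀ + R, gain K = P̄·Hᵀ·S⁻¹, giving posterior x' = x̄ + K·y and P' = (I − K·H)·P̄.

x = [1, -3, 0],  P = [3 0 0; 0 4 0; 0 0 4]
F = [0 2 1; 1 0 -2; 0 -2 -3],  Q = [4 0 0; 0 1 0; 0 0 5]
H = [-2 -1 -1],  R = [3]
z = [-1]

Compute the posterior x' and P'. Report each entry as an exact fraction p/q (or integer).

x̄ = F·x = [-6, 1, 6]
P̄ = F·P·Fᵀ + Q = [24 -8 -28; -8 20 24; -28 24 57]
y = z − H·x̄ = [-6]
S = H·P̄·Hᵀ + R = [80]
K = P̄·Hᵀ·S⁻¹ = [-3/20; -7/20; -5/16]
x' = x̄ + K·y = [-51/10, 31/10, 63/8]
P' = (I − K·H)·P̄ = [111/5 -61/5 -127/4; -61/5 51/5 61/4; -127/4 61/4 787/16]

x' = [-51/10, 31/10, 63/8]
P' = [111/5 -61/5 -127/4; -61/5 51/5 61/4; -127/4 61/4 787/16]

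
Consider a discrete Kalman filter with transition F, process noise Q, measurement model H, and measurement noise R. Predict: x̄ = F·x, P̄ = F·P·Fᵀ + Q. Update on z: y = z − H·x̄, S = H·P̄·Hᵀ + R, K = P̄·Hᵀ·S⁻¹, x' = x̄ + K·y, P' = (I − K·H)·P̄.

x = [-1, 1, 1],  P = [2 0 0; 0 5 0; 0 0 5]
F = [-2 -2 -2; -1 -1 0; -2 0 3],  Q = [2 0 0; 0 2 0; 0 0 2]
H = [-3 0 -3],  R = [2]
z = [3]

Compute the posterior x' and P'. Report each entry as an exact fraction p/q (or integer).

x̄ = F·x = [-2, 0, 5]
P̄ = F·P·Fᵀ + Q = [50 14 -22; 14 9 4; -22 4 55]
y = z − H·x̄ = [12]
S = H·P̄·Hᵀ + R = [551]
K = P̄·Hᵀ·S⁻¹ = [-84/551; -54/551; -99/551]
x' = x̄ + K·y = [-2110/551, -648/551, 1567/551]
P' = (I − K·H)·P̄ = [20494/551 3178/551 -20438/551; 3178/551 2043/551 -3142/551; -20438/551 -3142/551 20504/551]

x' = [-2110/551, -648/551, 1567/551]
P' = [20494/551 3178/551 -20438/551; 3178/551 2043/551 -3142/551; -20438/551 -3142/551 20504/551]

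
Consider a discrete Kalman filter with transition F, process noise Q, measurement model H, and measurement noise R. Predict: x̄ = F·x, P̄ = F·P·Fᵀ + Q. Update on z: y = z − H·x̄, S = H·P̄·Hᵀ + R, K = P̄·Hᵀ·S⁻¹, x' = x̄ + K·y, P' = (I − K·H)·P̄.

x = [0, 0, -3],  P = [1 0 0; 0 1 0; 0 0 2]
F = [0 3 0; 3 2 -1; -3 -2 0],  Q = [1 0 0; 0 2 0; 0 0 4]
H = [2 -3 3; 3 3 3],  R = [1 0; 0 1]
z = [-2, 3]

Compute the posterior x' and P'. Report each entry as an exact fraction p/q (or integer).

x' = [-82228/68927, 71667/68927, 80250/68927]
P' = [300322/68927 -47802/68927 -248406/68927; -47802/68927 11407/68927 39517/68927; -248406/68927 39517/68927 209263/68927]

x̄ = F·x = [0, 3, 0]
P̄ = F·P·Fᵀ + Q = [10 6 -6; 6 17 -13; -6 -13 17]
y = z − H·x̄ = [7, -6]
S = H·P̄·Hᵀ + R = [437 -48; -48 163]
K = P̄·Hᵀ·S⁻¹ = [-1168/68927 12342/68927; -11274/68927 9366/68927; 12426/68927 1122/68927]
x' = x̄ + K·y = [-82228/68927, 71667/68927, 80250/68927]
P' = (I − K·H)·P̄ = [300322/68927 -47802/68927 -248406/68927; -47802/68927 11407/68927 39517/68927; -248406/68927 39517/68927 209263/68927]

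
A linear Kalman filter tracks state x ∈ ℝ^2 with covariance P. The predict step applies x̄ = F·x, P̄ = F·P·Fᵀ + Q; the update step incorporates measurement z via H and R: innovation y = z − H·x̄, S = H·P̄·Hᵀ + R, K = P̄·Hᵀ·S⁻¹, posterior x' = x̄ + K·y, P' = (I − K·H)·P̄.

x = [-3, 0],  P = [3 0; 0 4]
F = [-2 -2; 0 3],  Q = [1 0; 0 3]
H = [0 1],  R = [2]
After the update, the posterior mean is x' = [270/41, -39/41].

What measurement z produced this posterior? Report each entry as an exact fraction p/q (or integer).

x̄ = F·x = [6, 0]
P̄ = F·P·Fᵀ + Q = [29 -24; -24 39]
S = H·P̄·Hᵀ + R = [41]
K = P̄·Hᵀ·S⁻¹ = [-24/41; 39/41]
x' − x̄ = [24/41, -39/41] = K·y
y = (KᵀK)⁻¹·Kᵀ·(x' − x̄) = [-1]
z = y + H·x̄ = [-1] + [0] = [-1]

z = [-1]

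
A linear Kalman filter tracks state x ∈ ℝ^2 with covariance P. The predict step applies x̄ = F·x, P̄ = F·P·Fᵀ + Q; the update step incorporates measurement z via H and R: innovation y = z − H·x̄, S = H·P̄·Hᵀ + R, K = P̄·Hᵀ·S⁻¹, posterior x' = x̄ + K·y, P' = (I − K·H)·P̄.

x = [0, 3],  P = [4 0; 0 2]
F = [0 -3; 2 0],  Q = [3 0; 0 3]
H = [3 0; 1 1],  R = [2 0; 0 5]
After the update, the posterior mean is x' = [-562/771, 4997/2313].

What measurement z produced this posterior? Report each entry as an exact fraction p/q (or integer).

x̄ = F·x = [-9, 0]
P̄ = F·P·Fᵀ + Q = [21 0; 0 19]
S = H·P̄·Hᵀ + R = [191 63; 63 45]
K = P̄·Hᵀ·S⁻¹ = [84/257 7/771; -133/514 3629/4626]
x' − x̄ = [6377/771, 4997/2313] = K·y
y = (KᵀK)⁻¹·Kᵀ·(x' − x̄) = [25, 11]
z = y + H·x̄ = [25, 11] + [-27, -9] = [-2, 2]

z = [-2, 2]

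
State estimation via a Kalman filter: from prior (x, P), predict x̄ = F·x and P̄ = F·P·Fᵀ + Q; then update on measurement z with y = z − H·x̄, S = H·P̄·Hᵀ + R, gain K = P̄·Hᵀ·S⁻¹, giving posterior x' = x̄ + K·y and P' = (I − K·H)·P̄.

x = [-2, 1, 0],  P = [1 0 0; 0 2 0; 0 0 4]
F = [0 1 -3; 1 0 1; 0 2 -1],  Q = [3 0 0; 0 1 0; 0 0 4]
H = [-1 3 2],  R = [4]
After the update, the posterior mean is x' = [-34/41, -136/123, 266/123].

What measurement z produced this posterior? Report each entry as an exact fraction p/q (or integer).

z = [2]

x̄ = F·x = [1, -2, 2]
P̄ = F·P·Fᵀ + Q = [41 -12 16; -12 6 -4; 16 -4 16]
S = H·P̄·Hᵀ + R = [123]
K = P̄·Hᵀ·S⁻¹ = [-15/41; 22/123; 4/123]
x' − x̄ = [-75/41, 110/123, 20/123] = K·y
y = (KᵀK)⁻¹·Kᵀ·(x' − x̄) = [5]
z = y + H·x̄ = [5] + [-3] = [2]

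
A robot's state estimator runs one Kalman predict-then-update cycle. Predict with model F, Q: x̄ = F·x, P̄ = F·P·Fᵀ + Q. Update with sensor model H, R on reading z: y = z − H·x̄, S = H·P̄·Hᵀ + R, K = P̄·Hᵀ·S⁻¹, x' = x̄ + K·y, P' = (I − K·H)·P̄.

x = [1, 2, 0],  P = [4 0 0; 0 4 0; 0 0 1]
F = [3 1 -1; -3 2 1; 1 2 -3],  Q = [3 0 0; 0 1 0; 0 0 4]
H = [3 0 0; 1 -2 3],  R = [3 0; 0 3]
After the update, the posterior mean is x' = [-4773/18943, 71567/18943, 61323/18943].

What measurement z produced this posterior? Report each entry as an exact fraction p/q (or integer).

x̄ = F·x = [5, 1, 5]
P̄ = F·P·Fᵀ + Q = [44 -29 23; -29 54 1; 23 1 33]
S = H·P̄·Hᵀ + R = [399 513; 513 802]
K = P̄·Hᵀ·S⁻¹ = [6047/18943 9/997; -344/18943 -155/997; -2074/18943 219/997]
x' − x̄ = [-99488/18943, 52624/18943, -33392/18943] = K·y
y = (KᵀK)⁻¹·Kᵀ·(x' − x̄) = [-16, -16]
z = y + H·x̄ = [-16, -16] + [15, 18] = [-1, 2]

z = [-1, 2]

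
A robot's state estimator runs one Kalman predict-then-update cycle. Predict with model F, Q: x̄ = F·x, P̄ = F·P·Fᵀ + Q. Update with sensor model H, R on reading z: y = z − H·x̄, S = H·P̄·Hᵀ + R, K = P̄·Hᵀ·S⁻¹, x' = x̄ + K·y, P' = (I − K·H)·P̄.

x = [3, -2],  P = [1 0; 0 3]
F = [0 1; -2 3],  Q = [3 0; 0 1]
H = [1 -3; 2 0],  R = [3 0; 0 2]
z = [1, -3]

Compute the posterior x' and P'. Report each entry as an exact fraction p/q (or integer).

x' = [-316/253, -235/253]
P' = [113/253 40/253; 40/253 97/253]

x̄ = F·x = [-2, -12]
P̄ = F·P·Fᵀ + Q = [6 9; 9 32]
y = z − H·x̄ = [-33, 1]
S = H·P̄·Hᵀ + R = [243 -42; -42 26]
K = P̄·Hᵀ·S⁻¹ = [-7/759 113/253; -251/759 40/253]
x' = x̄ + K·y = [-316/253, -235/253]
P' = (I − K·H)·P̄ = [113/253 40/253; 40/253 97/253]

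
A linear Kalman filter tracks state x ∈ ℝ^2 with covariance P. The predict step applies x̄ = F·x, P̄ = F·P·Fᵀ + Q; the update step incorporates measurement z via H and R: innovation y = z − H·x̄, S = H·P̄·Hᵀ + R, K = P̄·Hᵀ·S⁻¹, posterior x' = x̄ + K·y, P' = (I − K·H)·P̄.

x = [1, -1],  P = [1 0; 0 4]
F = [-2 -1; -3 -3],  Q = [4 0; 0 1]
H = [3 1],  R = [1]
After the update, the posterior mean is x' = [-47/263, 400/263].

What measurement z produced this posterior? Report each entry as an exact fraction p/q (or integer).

z = [1]

x̄ = F·x = [-1, 0]
P̄ = F·P·Fᵀ + Q = [12 18; 18 46]
S = H·P̄·Hᵀ + R = [263]
K = P̄·Hᵀ·S⁻¹ = [54/263; 100/263]
x' − x̄ = [216/263, 400/263] = K·y
y = (KᵀK)⁻¹·Kᵀ·(x' − x̄) = [4]
z = y + H·x̄ = [4] + [-3] = [1]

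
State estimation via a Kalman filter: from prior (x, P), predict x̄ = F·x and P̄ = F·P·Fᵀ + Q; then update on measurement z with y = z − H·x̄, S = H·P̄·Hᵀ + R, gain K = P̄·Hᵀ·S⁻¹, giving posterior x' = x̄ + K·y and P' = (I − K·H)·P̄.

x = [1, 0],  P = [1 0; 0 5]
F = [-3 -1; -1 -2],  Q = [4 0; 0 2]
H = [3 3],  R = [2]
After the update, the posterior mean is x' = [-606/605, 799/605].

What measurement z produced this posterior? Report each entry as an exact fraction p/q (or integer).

z = [1]

x̄ = F·x = [-3, -1]
P̄ = F·P·Fᵀ + Q = [18 13; 13 23]
S = H·P̄·Hᵀ + R = [605]
K = P̄·Hᵀ·S⁻¹ = [93/605; 108/605]
x' − x̄ = [1209/605, 1404/605] = K·y
y = (KᵀK)⁻¹·Kᵀ·(x' − x̄) = [13]
z = y + H·x̄ = [13] + [-12] = [1]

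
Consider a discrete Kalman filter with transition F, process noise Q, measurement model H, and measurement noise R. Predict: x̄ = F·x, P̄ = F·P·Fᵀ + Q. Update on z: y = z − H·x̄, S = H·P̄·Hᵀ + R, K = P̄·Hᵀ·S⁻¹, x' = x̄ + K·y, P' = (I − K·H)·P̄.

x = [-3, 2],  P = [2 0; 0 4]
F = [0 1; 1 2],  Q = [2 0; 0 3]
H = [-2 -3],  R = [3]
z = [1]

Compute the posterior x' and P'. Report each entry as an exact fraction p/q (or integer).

x' = [14/13, -40/39]
P' = [24/13 -29/26; -29/26 311/312]

x̄ = F·x = [2, 1]
P̄ = F·P·Fᵀ + Q = [6 8; 8 21]
y = z − H·x̄ = [8]
S = H·P̄·Hᵀ + R = [312]
K = P̄·Hᵀ·S⁻¹ = [-3/26; -79/312]
x' = x̄ + K·y = [14/13, -40/39]
P' = (I − K·H)·P̄ = [24/13 -29/26; -29/26 311/312]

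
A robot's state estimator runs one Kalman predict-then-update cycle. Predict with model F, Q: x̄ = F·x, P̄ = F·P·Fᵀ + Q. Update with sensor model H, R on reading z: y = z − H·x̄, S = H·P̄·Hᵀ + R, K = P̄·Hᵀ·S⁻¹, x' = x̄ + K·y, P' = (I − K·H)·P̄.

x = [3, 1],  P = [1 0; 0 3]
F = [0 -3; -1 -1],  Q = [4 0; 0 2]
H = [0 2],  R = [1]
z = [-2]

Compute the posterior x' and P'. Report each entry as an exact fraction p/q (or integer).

x' = [33/25, -28/25]
P' = [451/25 9/25; 9/25 6/25]

x̄ = F·x = [-3, -4]
P̄ = F·P·Fᵀ + Q = [31 9; 9 6]
y = z − H·x̄ = [6]
S = H·P̄·Hᵀ + R = [25]
K = P̄·Hᵀ·S⁻¹ = [18/25; 12/25]
x' = x̄ + K·y = [33/25, -28/25]
P' = (I − K·H)·P̄ = [451/25 9/25; 9/25 6/25]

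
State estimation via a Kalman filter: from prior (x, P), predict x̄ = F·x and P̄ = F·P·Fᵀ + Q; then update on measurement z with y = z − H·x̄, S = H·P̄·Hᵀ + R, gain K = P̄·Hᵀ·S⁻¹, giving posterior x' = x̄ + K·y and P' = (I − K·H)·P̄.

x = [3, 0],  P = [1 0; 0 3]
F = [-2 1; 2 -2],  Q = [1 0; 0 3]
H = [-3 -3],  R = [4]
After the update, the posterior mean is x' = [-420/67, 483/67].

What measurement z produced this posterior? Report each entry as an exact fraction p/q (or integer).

x̄ = F·x = [-6, 6]
P̄ = F·P·Fᵀ + Q = [8 -10; -10 19]
S = H·P̄·Hᵀ + R = [67]
K = P̄·Hᵀ·S⁻¹ = [6/67; -27/67]
x' − x̄ = [-18/67, 81/67] = K·y
y = (KᵀK)⁻¹·Kᵀ·(x' − x̄) = [-3]
z = y + H·x̄ = [-3] + [0] = [-3]

z = [-3]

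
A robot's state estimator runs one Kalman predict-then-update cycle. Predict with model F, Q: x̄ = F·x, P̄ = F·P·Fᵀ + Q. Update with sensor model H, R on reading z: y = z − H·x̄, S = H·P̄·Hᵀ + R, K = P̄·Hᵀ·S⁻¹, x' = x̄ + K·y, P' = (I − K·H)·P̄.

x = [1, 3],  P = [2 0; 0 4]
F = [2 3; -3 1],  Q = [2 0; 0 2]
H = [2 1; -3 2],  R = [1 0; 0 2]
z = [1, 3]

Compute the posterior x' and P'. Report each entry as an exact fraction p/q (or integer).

x̄ = F·x = [11, 0]
P̄ = F·P·Fᵀ + Q = [46 0; 0 24]
y = z − H·x̄ = [-21, 36]
S = H·P̄·Hᵀ + R = [209 -228; -228 512]
K = P̄·Hᵀ·S⁻¹ = [1955/6878 -207/1448; 1452/3439 51/181]
x' = x̄ + K·y = [-397/3439, 4392/3439]
P' = (I − K·H)·P̄ = [1679/13756 138/3439; 138/3439 1176/3439]

x' = [-397/3439, 4392/3439]
P' = [1679/13756 138/3439; 138/3439 1176/3439]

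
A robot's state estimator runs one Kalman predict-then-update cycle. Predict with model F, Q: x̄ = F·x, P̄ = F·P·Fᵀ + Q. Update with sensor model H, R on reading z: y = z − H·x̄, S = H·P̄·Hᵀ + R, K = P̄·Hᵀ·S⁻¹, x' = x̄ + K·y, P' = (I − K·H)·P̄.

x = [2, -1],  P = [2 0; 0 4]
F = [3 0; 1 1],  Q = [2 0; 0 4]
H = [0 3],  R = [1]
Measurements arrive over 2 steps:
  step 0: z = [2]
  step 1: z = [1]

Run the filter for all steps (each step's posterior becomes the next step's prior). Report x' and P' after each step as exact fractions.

step 0: x' = [528/91, 61/91], P' = [1496/91 6/91; 6/91 10/91]
step 1: x' = [47448/17029, 6235/17029], P' = [545510/17029 4506/17029; 4506/17029 1882/17029]

step 0: x̄ = F·x = [6, 1]
step 0: P̄ = F·P·Fᵀ + Q = [20 6; 6 10]
step 0: y = z − H·x̄ = [-1]
step 0: S = H·P̄·Hᵀ + R = [91]
step 0: K = P̄·Hᵀ·S⁻¹ = [18/91; 30/91]
step 0: x' = x̄ + K·y = [528/91, 61/91]
step 0: P' = (I − K·H)·P̄ = [1496/91 6/91; 6/91 10/91]
step 1: x̄ = F·x = [1584/91, 589/91]
step 1: P̄ = F·P·Fᵀ + Q = [13646/91 4506/91; 4506/91 1882/91]
step 1: y = z − H·x̄ = [-1676/91]
step 1: S = H·P̄·Hᵀ + R = [17029/91]
step 1: K = P̄·Hᵀ·S⁻¹ = [13518/17029; 5646/17029]
step 1: x' = x̄ + K·y = [47448/17029, 6235/17029]
step 1: P' = (I − K·H)·P̄ = [545510/17029 4506/17029; 4506/17029 1882/17029]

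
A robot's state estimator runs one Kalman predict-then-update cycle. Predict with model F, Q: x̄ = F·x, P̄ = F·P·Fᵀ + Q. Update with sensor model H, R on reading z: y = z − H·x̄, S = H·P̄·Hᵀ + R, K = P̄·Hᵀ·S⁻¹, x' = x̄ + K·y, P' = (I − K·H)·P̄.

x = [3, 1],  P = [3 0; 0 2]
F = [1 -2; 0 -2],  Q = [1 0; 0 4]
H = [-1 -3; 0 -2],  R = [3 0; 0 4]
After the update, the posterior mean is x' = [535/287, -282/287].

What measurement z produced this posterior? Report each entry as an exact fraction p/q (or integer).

z = [1, 2]

x̄ = F·x = [1, -2]
P̄ = F·P·Fᵀ + Q = [12 8; 8 12]
S = H·P̄·Hᵀ + R = [171 88; 88 52]
K = P̄·Hᵀ·S⁻¹ = [-116/287 108/287; -44/287 -58/287]
x' − x̄ = [248/287, 292/287] = K·y
y = (KᵀK)⁻¹·Kᵀ·(x' − x̄) = [-4, -2]
z = y + H·x̄ = [-4, -2] + [5, 4] = [1, 2]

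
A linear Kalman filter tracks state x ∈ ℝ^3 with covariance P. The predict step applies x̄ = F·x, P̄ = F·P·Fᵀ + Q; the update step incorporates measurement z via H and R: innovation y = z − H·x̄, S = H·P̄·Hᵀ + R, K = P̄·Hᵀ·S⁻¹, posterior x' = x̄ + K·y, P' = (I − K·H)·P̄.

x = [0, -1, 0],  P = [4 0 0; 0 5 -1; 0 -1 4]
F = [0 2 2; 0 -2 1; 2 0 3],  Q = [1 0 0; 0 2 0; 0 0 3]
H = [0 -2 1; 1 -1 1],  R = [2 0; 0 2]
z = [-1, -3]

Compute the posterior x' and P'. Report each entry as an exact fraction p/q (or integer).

x' = [-2720/1493, 68/1493, -1563/1493]
P' = [21230/4479 -5278/1493 -32618/4479; -5278/1493 8866/1493 15376/1493; -32618/4479 15376/1493 86534/4479]

x̄ = F·x = [-2, 2, 0]
P̄ = F·P·Fᵀ + Q = [29 -10 18; -10 30 18; 18 18 55]
y = z − H·x̄ = [3, 1]
S = H·P̄·Hᵀ + R = [105 99; 99 136]
K = P̄·Hᵀ·S⁻¹ = [-475/4479 741/1493; -1178/1493 616/1493; -2861/4479 1298/1493]
x' = x̄ + K·y = [-2720/1493, 68/1493, -1563/1493]
P' = (I − K·H)·P̄ = [21230/4479 -5278/1493 -32618/4479; -5278/1493 8866/1493 15376/1493; -32618/4479 15376/1493 86534/4479]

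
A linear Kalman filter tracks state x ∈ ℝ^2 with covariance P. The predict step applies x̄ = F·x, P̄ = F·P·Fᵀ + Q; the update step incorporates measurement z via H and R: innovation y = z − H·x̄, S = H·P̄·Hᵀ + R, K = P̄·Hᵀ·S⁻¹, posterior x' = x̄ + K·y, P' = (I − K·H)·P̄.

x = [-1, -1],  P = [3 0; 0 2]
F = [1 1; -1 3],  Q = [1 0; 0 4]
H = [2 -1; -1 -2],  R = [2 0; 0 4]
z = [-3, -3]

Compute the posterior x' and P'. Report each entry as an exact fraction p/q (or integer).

x̄ = F·x = [-2, -2]
P̄ = F·P·Fᵀ + Q = [6 3; 3 25]
y = z − H·x̄ = [-1, -9]
S = H·P̄·Hᵀ + R = [39 29; 29 122]
K = P̄·Hᵀ·S⁻¹ = [1446/3917 -729/3917; -781/3917 -1516/3917]
x' = x̄ + K·y = [-2719/3917, 6591/3917]
P' = (I − K·H)·P̄ = [1740/3917 588/3917; 588/3917 2738/3917]

x' = [-2719/3917, 6591/3917]
P' = [1740/3917 588/3917; 588/3917 2738/3917]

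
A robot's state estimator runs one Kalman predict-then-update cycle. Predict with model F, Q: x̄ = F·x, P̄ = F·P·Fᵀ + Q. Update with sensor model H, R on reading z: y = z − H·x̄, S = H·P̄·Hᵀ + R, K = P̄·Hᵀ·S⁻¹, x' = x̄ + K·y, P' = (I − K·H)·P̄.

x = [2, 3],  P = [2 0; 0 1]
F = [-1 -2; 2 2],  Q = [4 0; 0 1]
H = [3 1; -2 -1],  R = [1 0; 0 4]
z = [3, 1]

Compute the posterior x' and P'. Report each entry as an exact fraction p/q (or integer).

x̄ = F·x = [-8, 10]
P̄ = F·P·Fᵀ + Q = [10 -8; -8 13]
y = z − H·x̄ = [17, -5]
S = H·P̄·Hᵀ + R = [56 -33; -33 25]
K = P̄·Hᵀ·S⁻¹ = [154/311 54/311; -176/311 -195/311]
x' = x̄ + K·y = [-140/311, 1093/311]
P' = (I − K·H)·P̄ = [370/311 -956/311; -956/311 2692/311]

x' = [-140/311, 1093/311]
P' = [370/311 -956/311; -956/311 2692/311]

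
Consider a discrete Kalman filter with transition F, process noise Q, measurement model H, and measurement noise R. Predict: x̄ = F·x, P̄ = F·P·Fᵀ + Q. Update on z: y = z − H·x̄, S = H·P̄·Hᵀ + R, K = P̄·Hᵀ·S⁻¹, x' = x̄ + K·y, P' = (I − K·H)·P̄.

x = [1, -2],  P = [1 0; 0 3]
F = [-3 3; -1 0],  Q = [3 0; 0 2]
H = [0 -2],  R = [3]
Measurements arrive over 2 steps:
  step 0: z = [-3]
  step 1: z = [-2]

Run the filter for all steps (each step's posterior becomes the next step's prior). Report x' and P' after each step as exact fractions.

step 0: x̄ = F·x = [-9, -1]
step 0: P̄ = F·P·Fᵀ + Q = [39 3; 3 3]
step 0: y = z − H·x̄ = [-5]
step 0: S = H·P̄·Hᵀ + R = [15]
step 0: K = P̄·Hᵀ·S⁻¹ = [-2/5; -2/5]
step 0: x' = x̄ + K·y = [-7, 1]
step 0: P' = (I − K·H)·P̄ = [183/5 3/5; 3/5 3/5]
step 1: x̄ = F·x = [24, 7]
step 1: P̄ = F·P·Fᵀ + Q = [327 108; 108 193/5]
step 1: y = z − H·x̄ = [12]
step 1: S = H·P̄·Hᵀ + R = [787/5]
step 1: K = P̄·Hᵀ·S⁻¹ = [-1080/787; -386/787]
step 1: x' = x̄ + K·y = [5928/787, 877/787]
step 1: P' = (I − K·H)·P̄ = [24069/787 1620/787; 1620/787 579/787]

step 0: x' = [-7, 1], P' = [183/5 3/5; 3/5 3/5]
step 1: x' = [5928/787, 877/787], P' = [24069/787 1620/787; 1620/787 579/787]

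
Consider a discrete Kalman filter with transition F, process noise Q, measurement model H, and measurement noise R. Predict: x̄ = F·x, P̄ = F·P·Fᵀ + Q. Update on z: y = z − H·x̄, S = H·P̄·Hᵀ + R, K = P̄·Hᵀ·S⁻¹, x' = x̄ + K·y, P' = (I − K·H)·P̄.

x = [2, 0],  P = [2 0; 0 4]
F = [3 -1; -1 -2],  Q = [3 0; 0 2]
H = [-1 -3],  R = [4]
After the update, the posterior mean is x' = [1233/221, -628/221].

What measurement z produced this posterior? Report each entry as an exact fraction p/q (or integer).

z = [3]

x̄ = F·x = [6, -2]
P̄ = F·P·Fᵀ + Q = [25 2; 2 20]
S = H·P̄·Hᵀ + R = [221]
K = P̄·Hᵀ·S⁻¹ = [-31/221; -62/221]
x' − x̄ = [-93/221, -186/221] = K·y
y = (KᵀK)⁻¹·Kᵀ·(x' − x̄) = [3]
z = y + H·x̄ = [3] + [0] = [3]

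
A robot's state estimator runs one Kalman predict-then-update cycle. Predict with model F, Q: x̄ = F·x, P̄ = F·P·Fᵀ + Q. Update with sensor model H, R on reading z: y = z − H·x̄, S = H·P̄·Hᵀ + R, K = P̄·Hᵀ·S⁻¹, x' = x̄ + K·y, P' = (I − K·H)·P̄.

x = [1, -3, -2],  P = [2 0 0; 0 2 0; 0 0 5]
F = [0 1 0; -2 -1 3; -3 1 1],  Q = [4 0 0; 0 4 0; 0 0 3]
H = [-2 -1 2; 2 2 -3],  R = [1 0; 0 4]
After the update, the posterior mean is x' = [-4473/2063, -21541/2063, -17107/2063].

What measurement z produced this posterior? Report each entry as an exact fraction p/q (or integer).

x̄ = F·x = [-3, -5, -8]
P̄ = F·P·Fᵀ + Q = [6 -2 2; -2 59 25; 2 25 28]
S = H·P̄·Hᵀ + R = [72 -103; -103 176]
K = P̄·Hᵀ·S⁻¹ = [-850/2063 -474/2063; 3137/2063 2293/2063; 1662/2063 621/2063]
x' − x̄ = [1716/2063, -11226/2063, -603/2063] = K·y
y = (KᵀK)⁻¹·Kᵀ·(x' − x̄) = [3, -9]
z = y + H·x̄ = [3, -9] + [-5, 8] = [-2, -1]

z = [-2, -1]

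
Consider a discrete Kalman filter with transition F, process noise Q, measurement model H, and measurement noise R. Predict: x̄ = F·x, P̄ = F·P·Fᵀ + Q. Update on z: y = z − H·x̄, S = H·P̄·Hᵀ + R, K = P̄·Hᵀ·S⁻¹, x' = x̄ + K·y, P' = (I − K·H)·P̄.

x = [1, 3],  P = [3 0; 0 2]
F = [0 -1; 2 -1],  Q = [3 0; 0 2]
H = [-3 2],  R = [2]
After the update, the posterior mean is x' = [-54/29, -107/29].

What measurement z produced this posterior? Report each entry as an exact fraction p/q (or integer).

z = [-2]

x̄ = F·x = [-3, -1]
P̄ = F·P·Fᵀ + Q = [5 2; 2 16]
S = H·P̄·Hᵀ + R = [87]
K = P̄·Hᵀ·S⁻¹ = [-11/87; 26/87]
x' − x̄ = [33/29, -78/29] = K·y
y = (KᵀK)⁻¹·Kᵀ·(x' − x̄) = [-9]
z = y + H·x̄ = [-9] + [7] = [-2]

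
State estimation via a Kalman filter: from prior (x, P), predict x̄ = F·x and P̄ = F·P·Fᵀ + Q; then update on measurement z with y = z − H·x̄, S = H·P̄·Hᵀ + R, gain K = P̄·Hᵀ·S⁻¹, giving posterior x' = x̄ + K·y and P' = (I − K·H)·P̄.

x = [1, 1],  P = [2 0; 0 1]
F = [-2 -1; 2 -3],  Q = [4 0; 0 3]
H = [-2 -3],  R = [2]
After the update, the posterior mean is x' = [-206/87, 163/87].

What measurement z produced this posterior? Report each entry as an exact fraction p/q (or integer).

z = [-1]

x̄ = F·x = [-3, -1]
P̄ = F·P·Fᵀ + Q = [13 -5; -5 20]
S = H·P̄·Hᵀ + R = [174]
K = P̄·Hᵀ·S⁻¹ = [-11/174; -25/87]
x' − x̄ = [55/87, 250/87] = K·y
y = (KᵀK)⁻¹·Kᵀ·(x' − x̄) = [-10]
z = y + H·x̄ = [-10] + [9] = [-1]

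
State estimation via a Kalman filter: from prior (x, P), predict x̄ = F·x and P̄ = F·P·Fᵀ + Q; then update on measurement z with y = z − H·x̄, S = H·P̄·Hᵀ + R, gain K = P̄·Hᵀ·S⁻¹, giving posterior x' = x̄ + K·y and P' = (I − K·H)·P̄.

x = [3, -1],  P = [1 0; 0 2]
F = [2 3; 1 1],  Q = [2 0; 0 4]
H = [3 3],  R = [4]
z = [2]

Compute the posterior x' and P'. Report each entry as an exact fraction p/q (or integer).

x' = [33/427, 269/427]
P' = [1032/427 -904/427; -904/427 964/427]

x̄ = F·x = [3, 2]
P̄ = F·P·Fᵀ + Q = [24 8; 8 7]
y = z − H·x̄ = [-13]
S = H·P̄·Hᵀ + R = [427]
K = P̄·Hᵀ·S⁻¹ = [96/427; 45/427]
x' = x̄ + K·y = [33/427, 269/427]
P' = (I − K·H)·P̄ = [1032/427 -904/427; -904/427 964/427]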